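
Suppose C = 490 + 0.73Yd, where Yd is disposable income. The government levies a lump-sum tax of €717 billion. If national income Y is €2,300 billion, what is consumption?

C = 1645.59

Yd = Y − T = 2300 − 717 = 1583
C = 490 + 0.73(1583) = 490 + 1155.59 = 1645.59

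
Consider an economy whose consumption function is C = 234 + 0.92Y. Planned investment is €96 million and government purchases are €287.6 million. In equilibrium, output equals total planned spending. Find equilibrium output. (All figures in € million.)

Y = C + I + G = 234 + 0.92Y + 96 + 287.6
Y − 0.92Y = 617.6
0.08Y = 617.6, so Y = 617.6/0.08 = 7720

Y = 7720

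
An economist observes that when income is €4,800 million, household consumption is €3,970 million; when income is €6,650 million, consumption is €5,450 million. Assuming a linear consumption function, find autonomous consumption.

a = 130

MPC = ΔC/ΔY = (5450 − 3970)/(6650 − 4800) = 1480/1850 = 0.8
a = C − MPC·Y = 3970 − 0.8(4800) = 3970 − 3840 = 130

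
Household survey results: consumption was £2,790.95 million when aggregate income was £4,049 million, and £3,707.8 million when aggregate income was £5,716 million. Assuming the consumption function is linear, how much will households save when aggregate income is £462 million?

MPC = (3707.8 − 2790.95)/(5716 − 4049) = 916.85/1667 = 0.55
a = 2790.95 − 0.55(4049) = 2790.95 − 2226.95 = 564
C = 564 + 0.55(462) = 818.1
S = 462 − 818.1 = -356.1

S = -356.1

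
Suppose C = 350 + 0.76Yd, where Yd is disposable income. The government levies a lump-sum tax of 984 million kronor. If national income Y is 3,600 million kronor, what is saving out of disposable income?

S = 277.84

Yd = Y − T = 3600 − 984 = 2616
C = 350 + 0.76(2616) = 350 + 1988.16 = 2338.16
S = Yd − C = 2616 − 2338.16 = 277.84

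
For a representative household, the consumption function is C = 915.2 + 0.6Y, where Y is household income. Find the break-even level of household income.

Y = 2288

At break-even, C = Y: 915.2 + 0.6Y = Y
0.4Y = 915.2, so Y = 915.2/0.4 = 2288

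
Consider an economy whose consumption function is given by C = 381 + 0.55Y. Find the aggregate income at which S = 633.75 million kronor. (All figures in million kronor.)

Y = 2255

S = Y − C = -381 + 0.45Y
-381 + 0.45Y = 633.75, so 0.45Y = 1014.75 and Y = 2255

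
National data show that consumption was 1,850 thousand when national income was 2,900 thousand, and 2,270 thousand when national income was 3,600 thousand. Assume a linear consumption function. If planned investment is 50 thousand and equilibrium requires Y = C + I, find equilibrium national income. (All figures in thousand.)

Y = 400

MPC = (2270 − 1850)/(3600 − 2900) = 420/700 = 0.6
a = 1850 − 0.6(2900) = 110
Equilibrium: Y = 110 + 0.6Y + 50
0.4Y = 160, so Y = 160/0.4 = 400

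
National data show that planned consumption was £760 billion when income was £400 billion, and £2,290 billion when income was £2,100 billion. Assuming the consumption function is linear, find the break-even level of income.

Y = 4000

MPC = (2290 − 760)/(2100 − 400) = 1530/1700 = 0.9
a = 760 − 0.9(400) = 760 − 360 = 400
Break-even: Y = a/(1−MPC) = 400/0.1 = 4000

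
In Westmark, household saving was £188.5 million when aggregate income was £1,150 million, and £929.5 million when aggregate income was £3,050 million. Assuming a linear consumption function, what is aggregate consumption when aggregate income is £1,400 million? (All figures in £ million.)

MPS = ΔS/ΔY = (929.5 − 188.5)/(3050 − 1150) = 741/1900 = 0.39
MPC = 1 − MPS = 0.61
Autonomous saving = 188.5 − 0.39(1150) = -260, so a = 260
C = 260 + 0.61(1400) = 260 + 854 = 1114

C = 1114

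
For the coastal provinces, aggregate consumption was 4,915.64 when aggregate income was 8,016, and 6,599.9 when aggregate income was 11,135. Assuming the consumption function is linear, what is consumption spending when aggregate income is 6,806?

MPC = (6599.9 − 4915.64)/(11135 − 8016) = 1684.26/3119 = 0.54
a = 4915.64 − 0.54(8016) = 4915.64 − 4328.64 = 587
C = 587 + 0.54(6806) = 587 + 3675.24 = 4262.24

C = 4262.24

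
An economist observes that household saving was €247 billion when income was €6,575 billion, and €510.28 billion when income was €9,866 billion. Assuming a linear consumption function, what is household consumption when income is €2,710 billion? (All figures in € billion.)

MPS = ΔS/ΔY = (510.28 − 247)/(9866 − 6575) = 263.28/3291 = 0.08
MPC = 1 − MPS = 0.92
Autonomous saving = 247 − 0.08(6575) = -279, so a = 279
C = 279 + 0.92(2710) = 279 + 2493.2 = 2772.2

C = 2772.2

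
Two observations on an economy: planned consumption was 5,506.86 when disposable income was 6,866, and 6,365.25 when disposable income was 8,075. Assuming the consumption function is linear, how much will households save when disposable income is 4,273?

MPC = (6365.25 − 5506.86)/(8075 − 6866) = 858.39/1209 = 0.71
a = 5506.86 − 0.71(6866) = 5506.86 − 4874.86 = 632
C = 632 + 0.71(4273) = 3665.83
S = 4273 − 3665.83 = 607.17

S = 607.17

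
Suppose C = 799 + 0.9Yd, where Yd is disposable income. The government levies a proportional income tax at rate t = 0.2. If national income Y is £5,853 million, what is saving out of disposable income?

Yd = (1 − 0.2)(5853) = 0.8(5853) = 4682.4
C = 799 + 0.9(4682.4) = 799 + 4214.16 = 5013.16
S = Yd − C = 4682.4 − 5013.16 = -330.76

S = -330.76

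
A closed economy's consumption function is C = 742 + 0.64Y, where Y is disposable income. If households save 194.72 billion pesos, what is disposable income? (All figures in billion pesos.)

Y = 2602

S = Y − C = -742 + 0.36Y
-742 + 0.36Y = 194.72, so 0.36Y = 936.72 and Y = 2602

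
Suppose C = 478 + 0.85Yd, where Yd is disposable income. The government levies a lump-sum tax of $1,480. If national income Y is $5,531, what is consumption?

C = 3921.35

Yd = Y − T = 5531 − 1480 = 4051
C = 478 + 0.85(4051) = 478 + 3443.35 = 3921.35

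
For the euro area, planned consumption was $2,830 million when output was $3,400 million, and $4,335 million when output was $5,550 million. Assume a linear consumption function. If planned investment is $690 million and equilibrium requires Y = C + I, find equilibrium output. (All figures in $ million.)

MPC = (4335 − 2830)/(5550 − 3400) = 1505/2150 = 0.7
a = 2830 − 0.7(3400) = 450
Equilibrium: Y = 450 + 0.7Y + 690
0.3Y = 1140, so Y = 1140/0.3 = 3800

Y = 3800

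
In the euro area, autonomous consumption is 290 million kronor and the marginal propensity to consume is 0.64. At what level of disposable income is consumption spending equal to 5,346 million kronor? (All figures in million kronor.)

Y = 7900

290 + 0.64Y = 5346
0.64Y = 5056, so Y = 5056/0.64 = 7900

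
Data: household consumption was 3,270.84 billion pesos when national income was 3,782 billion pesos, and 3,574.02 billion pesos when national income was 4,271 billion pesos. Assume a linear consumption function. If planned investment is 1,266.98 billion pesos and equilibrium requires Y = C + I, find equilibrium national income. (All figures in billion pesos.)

MPC = (3574.02 − 3270.84)/(4271 − 3782) = 303.18/489 = 0.62
a = 3270.84 − 0.62(3782) = 926
Equilibrium: Y = 926 + 0.62Y + 1266.98
0.38Y = 2192.98, so Y = 2192.98/0.38 = 5771

Y = 5771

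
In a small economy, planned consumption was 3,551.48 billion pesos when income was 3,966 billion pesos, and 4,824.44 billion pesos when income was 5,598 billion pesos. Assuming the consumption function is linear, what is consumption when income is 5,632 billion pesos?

MPC = (4824.44 − 3551.48)/(5598 − 3966) = 1272.96/1632 = 0.78
a = 3551.48 − 0.78(3966) = 3551.48 − 3093.48 = 458
C = 458 + 0.78(5632) = 458 + 4392.96 = 4850.96

C = 4850.96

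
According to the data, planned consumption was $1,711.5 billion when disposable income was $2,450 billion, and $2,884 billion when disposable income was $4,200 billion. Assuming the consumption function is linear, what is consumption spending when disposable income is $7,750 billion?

MPC = (2884 − 1711.5)/(4200 − 2450) = 1172.5/1750 = 0.67
a = 1711.5 − 0.67(2450) = 1711.5 − 1641.5 = 70
C = 70 + 0.67(7750) = 70 + 5192.5 = 5262.5

C = 5262.5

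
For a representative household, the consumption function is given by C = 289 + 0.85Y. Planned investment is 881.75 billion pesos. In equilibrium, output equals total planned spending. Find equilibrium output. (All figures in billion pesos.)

Y = C + I = 289 + 0.85Y + 881.75
Y − 0.85Y = 1170.75
0.15Y = 1170.75, so Y = 1170.75/0.15 = 7805

Y = 7805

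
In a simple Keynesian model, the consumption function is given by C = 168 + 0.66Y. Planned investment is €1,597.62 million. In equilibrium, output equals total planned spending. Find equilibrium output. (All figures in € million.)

Y = C + I = 168 + 0.66Y + 1597.62
Y − 0.66Y = 1765.62
0.34Y = 1765.62, so Y = 1765.62/0.34 = 5193

Y = 5193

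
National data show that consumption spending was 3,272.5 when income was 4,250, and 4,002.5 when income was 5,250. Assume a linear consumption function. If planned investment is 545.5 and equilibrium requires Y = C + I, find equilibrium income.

MPC = (4002.5 − 3272.5)/(5250 − 4250) = 730/1000 = 0.73
a = 3272.5 − 0.73(4250) = 170
Equilibrium: Y = 170 + 0.73Y + 545.5
0.27Y = 715.5, so Y = 715.5/0.27 = 2650

Y = 2650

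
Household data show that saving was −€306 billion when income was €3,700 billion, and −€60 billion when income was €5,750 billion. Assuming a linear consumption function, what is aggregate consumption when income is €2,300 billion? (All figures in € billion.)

C = 2774

MPS = ΔS/ΔY = (-60 − (-306))/(5750 − 3700) = 246/2050 = 0.12
MPC = 1 − MPS = 0.88
Autonomous saving = -306 − 0.12(3700) = -750, so a = 750
C = 750 + 0.88(2300) = 750 + 2024 = 2774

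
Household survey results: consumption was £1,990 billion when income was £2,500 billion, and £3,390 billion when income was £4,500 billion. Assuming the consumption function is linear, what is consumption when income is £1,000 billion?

C = 940

MPC = (3390 − 1990)/(4500 − 2500) = 1400/2000 = 0.7
a = 1990 − 0.7(2500) = 1990 − 1750 = 240
C = 240 + 0.7(1000) = 240 + 700 = 940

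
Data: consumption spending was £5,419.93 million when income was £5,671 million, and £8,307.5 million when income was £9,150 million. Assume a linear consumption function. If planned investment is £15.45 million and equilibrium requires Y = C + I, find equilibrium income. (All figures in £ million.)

Y = 4285

MPC = (8307.5 − 5419.93)/(9150 − 5671) = 2887.57/3479 = 0.83
a = 5419.93 − 0.83(5671) = 713
Equilibrium: Y = 713 + 0.83Y + 15.45
0.17Y = 728.45, so Y = 728.45/0.17 = 4285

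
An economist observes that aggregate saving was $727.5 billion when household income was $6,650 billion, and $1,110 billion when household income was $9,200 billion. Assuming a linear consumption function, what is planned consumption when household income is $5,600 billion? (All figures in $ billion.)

MPS = ΔS/ΔY = (1110 − 727.5)/(9200 − 6650) = 382.5/2550 = 0.15
MPC = 1 − MPS = 0.85
Autonomous saving = 727.5 − 0.15(6650) = -270, so a = 270
C = 270 + 0.85(5600) = 270 + 4760 = 5030

C = 5030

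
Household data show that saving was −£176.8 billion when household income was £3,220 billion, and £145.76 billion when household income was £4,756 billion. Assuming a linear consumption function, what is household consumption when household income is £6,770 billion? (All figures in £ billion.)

C = 6201.3

MPS = ΔS/ΔY = (145.76 − (-176.8))/(4756 − 3220) = 322.56/1536 = 0.21
MPC = 1 − MPS = 0.79
Autonomous saving = -176.8 − 0.21(3220) = -853, so a = 853
C = 853 + 0.79(6770) = 853 + 5348.3 = 6201.3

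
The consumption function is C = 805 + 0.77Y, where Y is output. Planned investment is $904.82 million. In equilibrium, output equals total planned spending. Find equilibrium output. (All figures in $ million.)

Y = 7434

Y = C + I = 805 + 0.77Y + 904.82
Y − 0.77Y = 1709.82
0.23Y = 1709.82, so Y = 1709.82/0.23 = 7434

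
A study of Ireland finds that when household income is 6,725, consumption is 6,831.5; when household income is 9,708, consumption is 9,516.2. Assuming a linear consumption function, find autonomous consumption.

MPC = ΔC/ΔY = (9516.2 − 6831.5)/(9708 − 6725) = 2684.7/2983 = 0.9
a = C − MPC·Y = 6831.5 − 0.9(6725) = 6831.5 − 6052.5 = 779

a = 779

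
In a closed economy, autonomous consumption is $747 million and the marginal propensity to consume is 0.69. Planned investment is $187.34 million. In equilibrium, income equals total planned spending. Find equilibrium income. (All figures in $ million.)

Y = C + I = 747 + 0.69Y + 187.34
Y − 0.69Y = 934.34
0.31Y = 934.34, so Y = 934.34/0.31 = 3014

Y = 3014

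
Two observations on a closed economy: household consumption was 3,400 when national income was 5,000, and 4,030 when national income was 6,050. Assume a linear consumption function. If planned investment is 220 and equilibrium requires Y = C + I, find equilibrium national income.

MPC = (4030 − 3400)/(6050 − 5000) = 630/1050 = 0.6
a = 3400 − 0.6(5000) = 400
Equilibrium: Y = 400 + 0.6Y + 220
0.4Y = 620, so Y = 620/0.4 = 1550

Y = 1550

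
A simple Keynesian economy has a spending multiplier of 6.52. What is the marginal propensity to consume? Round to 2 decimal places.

k = 1/(1 − MPC), so 1 − MPC = 1/k = 1/6.52 = 0.1534
MPC = 1 − 0.1534 = 0.85

MPC = 0.85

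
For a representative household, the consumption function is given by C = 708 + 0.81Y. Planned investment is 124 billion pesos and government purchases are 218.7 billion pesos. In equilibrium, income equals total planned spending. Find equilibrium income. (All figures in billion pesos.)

Y = 5530

Y = C + I + G = 708 + 0.81Y + 124 + 218.7
Y − 0.81Y = 1050.7
0.19Y = 1050.7, so Y = 1050.7/0.19 = 5530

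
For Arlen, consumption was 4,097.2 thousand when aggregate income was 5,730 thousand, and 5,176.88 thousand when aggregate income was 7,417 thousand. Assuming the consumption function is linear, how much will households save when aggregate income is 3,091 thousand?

S = 682.76

MPC = (5176.88 − 4097.2)/(7417 − 5730) = 1079.68/1687 = 0.64
a = 4097.2 − 0.64(5730) = 4097.2 − 3667.2 = 430
C = 430 + 0.64(3091) = 2408.24
S = 3091 − 2408.24 = 682.76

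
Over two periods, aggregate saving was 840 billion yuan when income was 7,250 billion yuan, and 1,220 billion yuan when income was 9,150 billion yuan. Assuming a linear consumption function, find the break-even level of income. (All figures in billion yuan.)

MPS = ΔS/ΔY = (1220 − 840)/(9150 − 7250) = 380/1900 = 0.2
MPC = 1 − MPS = 0.8
From S(7250) = 840: −a + 0.2(7250) = 840, so a = 1450 − 840 = 610
Break-even (S = 0): Y = a/MPS = 610/0.2 = 3050

Y = 3050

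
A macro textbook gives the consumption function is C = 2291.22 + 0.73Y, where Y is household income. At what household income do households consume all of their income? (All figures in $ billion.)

Y = 8486

At break-even, C = Y: 2291.22 + 0.73Y = Y
0.27Y = 2291.22, so Y = 2291.22/0.27 = 8486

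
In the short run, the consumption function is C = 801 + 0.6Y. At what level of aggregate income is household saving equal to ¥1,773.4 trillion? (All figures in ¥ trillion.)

Y = 6436

S = Y − C = -801 + 0.4Y
-801 + 0.4Y = 1773.4, so 0.4Y = 2574.4 and Y = 6436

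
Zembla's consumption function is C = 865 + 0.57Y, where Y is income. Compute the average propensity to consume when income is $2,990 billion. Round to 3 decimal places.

C = 865 + 0.57(2990) = 2569.3
APC = C/Y = 2569.3/2990 = 0.859

APC = 0.859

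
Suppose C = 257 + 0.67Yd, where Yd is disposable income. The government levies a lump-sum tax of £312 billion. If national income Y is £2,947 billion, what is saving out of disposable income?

Yd = Y − T = 2947 − 312 = 2635
C = 257 + 0.67(2635) = 257 + 1765.45 = 2022.45
S = Yd − C = 2635 − 2022.45 = 612.55

S = 612.55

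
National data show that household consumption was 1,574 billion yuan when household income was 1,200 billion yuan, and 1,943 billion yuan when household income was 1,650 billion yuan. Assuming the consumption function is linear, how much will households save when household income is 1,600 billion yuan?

S = -302

MPC = (1943 − 1574)/(1650 − 1200) = 369/450 = 0.82
a = 1574 − 0.82(1200) = 1574 − 984 = 590
C = 590 + 0.82(1600) = 1902
S = 1600 − 1902 = -302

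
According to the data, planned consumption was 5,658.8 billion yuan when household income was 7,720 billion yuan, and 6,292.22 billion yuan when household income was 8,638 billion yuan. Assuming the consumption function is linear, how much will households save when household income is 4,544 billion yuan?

S = 1076.64

MPC = (6292.22 − 5658.8)/(8638 − 7720) = 633.42/918 = 0.69
a = 5658.8 − 0.69(7720) = 5658.8 − 5326.8 = 332
C = 332 + 0.69(4544) = 3467.36
S = 4544 − 3467.36 = 1076.64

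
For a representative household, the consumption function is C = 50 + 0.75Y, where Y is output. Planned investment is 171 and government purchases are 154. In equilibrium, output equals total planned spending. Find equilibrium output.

Y = C + I + G = 50 + 0.75Y + 171 + 154
Y − 0.75Y = 375
0.25Y = 375, so Y = 375/0.25 = 1500

Y = 1500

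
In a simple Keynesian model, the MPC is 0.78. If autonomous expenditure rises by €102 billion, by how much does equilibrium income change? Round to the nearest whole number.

ΔY ≈ 464

The multiplier is 1/(1 − MPC) = 1/0.22.
ΔY = 102/0.22 = 463.64 ≈ 464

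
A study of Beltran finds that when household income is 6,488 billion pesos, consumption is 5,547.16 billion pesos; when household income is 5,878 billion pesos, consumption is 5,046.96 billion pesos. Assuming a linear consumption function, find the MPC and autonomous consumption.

MPC = ΔC/ΔY = (5547.16 − 5046.96)/(6488 − 5878) = 500.2/610 = 0.82
a = C − MPC·Y = 5046.96 − 0.82(5878) = 5046.96 − 4819.96 = 227

MPC = 0.82; a = 227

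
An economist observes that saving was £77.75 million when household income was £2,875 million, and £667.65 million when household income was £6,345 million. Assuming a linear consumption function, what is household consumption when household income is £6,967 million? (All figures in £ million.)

MPS = ΔS/ΔY = (667.65 − 77.75)/(6345 − 2875) = 589.9/3470 = 0.17
MPC = 1 − MPS = 0.83
Autonomous saving = 77.75 − 0.17(2875) = -411, so a = 411
C = 411 + 0.83(6967) = 411 + 5782.61 = 6193.61

C = 6193.61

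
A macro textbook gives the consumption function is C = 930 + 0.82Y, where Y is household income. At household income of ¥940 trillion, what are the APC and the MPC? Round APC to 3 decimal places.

MPC = 0.82 (the slope of the consumption function)
C = 930 + 0.82(940) = 1700.8, so APC = 1700.8/940 = 1.809

APC = 1.809; MPC = 0.82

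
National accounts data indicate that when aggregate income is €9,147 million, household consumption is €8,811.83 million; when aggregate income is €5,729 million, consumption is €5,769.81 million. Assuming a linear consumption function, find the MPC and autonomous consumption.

MPC = ΔC/ΔY = (8811.83 − 5769.81)/(9147 − 5729) = 3042.02/3418 = 0.89
a = C − MPC·Y = 5769.81 − 0.89(5729) = 5769.81 − 5098.81 = 671

MPC = 0.89; a = 671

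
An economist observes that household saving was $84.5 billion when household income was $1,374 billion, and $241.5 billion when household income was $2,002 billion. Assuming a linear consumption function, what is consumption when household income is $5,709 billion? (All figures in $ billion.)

C = 4540.75

MPS = ΔS/ΔY = (241.5 − 84.5)/(2002 − 1374) = 157/628 = 0.25
MPC = 1 − MPS = 0.75
Autonomous saving = 84.5 − 0.25(1374) = -259, so a = 259
C = 259 + 0.75(5709) = 259 + 4281.75 = 4540.75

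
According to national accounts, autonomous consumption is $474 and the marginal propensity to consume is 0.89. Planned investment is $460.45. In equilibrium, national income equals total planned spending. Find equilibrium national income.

Y = C + I = 474 + 0.89Y + 460.45
Y − 0.89Y = 934.45
0.11Y = 934.45, so Y = 934.45/0.11 = 8495

Y = 8495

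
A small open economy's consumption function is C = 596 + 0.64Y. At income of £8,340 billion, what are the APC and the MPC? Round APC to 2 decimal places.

APC = 0.71; MPC = 0.64

MPC = 0.64 (the slope of the consumption function)
C = 596 + 0.64(8340) = 5933.6, so APC = 5933.6/8340 = 0.71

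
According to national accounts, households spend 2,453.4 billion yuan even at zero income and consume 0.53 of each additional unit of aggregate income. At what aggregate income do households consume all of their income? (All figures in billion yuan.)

At break-even, C = Y: 2453.4 + 0.53Y = Y
0.47Y = 2453.4, so Y = 2453.4/0.47 = 5220

Y = 5220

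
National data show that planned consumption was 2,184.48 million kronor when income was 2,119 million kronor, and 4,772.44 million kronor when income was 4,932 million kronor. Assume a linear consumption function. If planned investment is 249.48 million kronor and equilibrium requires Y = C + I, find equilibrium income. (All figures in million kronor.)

Y = 6056

MPC = (4772.44 − 2184.48)/(4932 − 2119) = 2587.96/2813 = 0.92
a = 2184.48 − 0.92(2119) = 235
Equilibrium: Y = 235 + 0.92Y + 249.48
0.08Y = 484.48, so Y = 484.48/0.08 = 6056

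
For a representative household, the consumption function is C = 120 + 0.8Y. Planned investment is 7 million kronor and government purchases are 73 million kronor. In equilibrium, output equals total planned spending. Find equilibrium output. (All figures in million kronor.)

Y = 1000

Y = C + I + G = 120 + 0.8Y + 7 + 73
Y − 0.8Y = 200
0.2Y = 200, so Y = 200/0.2 = 1000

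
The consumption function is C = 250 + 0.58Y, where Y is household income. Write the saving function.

S = -250 + 0.42Y

S = Y − C = Y − (250 + 0.58Y) = -250 + (1 − 0.58)Y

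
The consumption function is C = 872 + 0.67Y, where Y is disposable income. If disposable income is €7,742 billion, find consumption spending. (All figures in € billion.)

C = 872 + 0.67(7742) = 872 + 5187.14 = 6059.14

C = 6059.14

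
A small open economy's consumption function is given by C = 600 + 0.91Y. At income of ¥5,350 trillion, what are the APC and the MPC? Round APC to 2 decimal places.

MPC = 0.91 (the slope of the consumption function)
C = 600 + 0.91(5350) = 5468.5, so APC = 5468.5/5350 = 1.02

APC = 1.02; MPC = 0.91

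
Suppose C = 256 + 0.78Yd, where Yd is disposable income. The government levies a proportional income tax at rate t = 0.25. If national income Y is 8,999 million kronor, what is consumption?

Yd = (1 − 0.25)(8999) = 0.75(8999) = 6749.25
C = 256 + 0.78(6749.25) = 256 + 5264.415 = 5520.415

C = 5520.415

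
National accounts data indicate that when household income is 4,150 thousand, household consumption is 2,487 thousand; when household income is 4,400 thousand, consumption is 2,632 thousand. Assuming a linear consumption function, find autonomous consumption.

a = 80

MPC = ΔC/ΔY = (2632 − 2487)/(4400 − 4150) = 145/250 = 0.58
a = C − MPC·Y = 2487 − 0.58(4150) = 2487 − 2407 = 80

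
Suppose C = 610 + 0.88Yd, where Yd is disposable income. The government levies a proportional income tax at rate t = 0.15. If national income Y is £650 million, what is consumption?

Yd = (1 − 0.15)(650) = 0.85(650) = 552.5
C = 610 + 0.88(552.5) = 610 + 486.2 = 1096.2

C = 1096.2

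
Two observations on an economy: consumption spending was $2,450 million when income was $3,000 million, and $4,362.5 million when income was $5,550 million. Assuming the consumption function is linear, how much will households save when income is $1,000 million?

MPC = (4362.5 − 2450)/(5550 − 3000) = 1912.5/2550 = 0.75
a = 2450 − 0.75(3000) = 2450 − 2250 = 200
C = 200 + 0.75(1000) = 950
S = 1000 − 950 = 50

S = 50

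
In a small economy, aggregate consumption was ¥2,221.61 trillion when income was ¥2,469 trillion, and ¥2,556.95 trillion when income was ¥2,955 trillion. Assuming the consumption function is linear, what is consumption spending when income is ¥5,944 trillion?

C = 4619.36

MPC = (2556.95 − 2221.61)/(2955 − 2469) = 335.34/486 = 0.69
a = 2221.61 − 0.69(2469) = 2221.61 − 1703.61 = 518
C = 518 + 0.69(5944) = 518 + 4101.36 = 4619.36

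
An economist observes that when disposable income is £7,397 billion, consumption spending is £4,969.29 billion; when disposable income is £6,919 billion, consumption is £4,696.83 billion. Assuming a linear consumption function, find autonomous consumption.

a = 753

MPC = ΔC/ΔY = (4969.29 − 4696.83)/(7397 − 6919) = 272.46/478 = 0.57
a = C − MPC·Y = 4696.83 − 0.57(6919) = 4696.83 − 3943.83 = 753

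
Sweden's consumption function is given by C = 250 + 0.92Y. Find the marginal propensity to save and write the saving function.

MPS = 0.08; S = -250 + 0.08Y

MPS = 1 − MPC = 1 − 0.92 = 0.08
S = Y − C = -250 + 0.08Y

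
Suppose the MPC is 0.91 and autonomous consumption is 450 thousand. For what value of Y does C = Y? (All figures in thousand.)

At break-even, C = Y: 450 + 0.91Y = Y
0.09Y = 450, so Y = 450/0.09 = 5000

Y = 5000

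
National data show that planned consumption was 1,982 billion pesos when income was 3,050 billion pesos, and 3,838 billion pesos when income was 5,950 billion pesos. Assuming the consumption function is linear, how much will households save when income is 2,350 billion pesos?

S = 816

MPC = (3838 − 1982)/(5950 − 3050) = 1856/2900 = 0.64
a = 1982 − 0.64(3050) = 1982 − 1952 = 30
C = 30 + 0.64(2350) = 1534
S = 2350 − 1534 = 816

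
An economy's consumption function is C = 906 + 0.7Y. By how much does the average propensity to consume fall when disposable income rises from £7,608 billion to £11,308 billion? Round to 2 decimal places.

At Y = 7608: C = 906 + 0.7(7608) = 6231.6, APC = 6231.6/7608 = 0.819
At Y = 11308: C = 8821.6, APC = 8821.6/11308 = 0.780
Fall in APC = 0.819 − 0.780 = 0.039 ≈ 0.04

ΔAPC = 0.04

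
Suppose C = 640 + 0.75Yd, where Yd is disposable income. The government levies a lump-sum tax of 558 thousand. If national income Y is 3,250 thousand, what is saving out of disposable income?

S = 33

Yd = Y − T = 3250 − 558 = 2692
C = 640 + 0.75(2692) = 640 + 2019 = 2659
S = Yd − C = 2692 − 2659 = 33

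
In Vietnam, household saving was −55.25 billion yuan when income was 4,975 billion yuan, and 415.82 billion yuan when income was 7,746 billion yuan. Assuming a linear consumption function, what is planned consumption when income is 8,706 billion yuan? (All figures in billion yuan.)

MPS = ΔS/ΔY = (415.82 − (-55.25))/(7746 − 4975) = 471.07/2771 = 0.17
MPC = 1 − MPS = 0.83
Autonomous saving = -55.25 − 0.17(4975) = -901, so a = 901
C = 901 + 0.83(8706) = 901 + 7225.98 = 8126.98

C = 8126.98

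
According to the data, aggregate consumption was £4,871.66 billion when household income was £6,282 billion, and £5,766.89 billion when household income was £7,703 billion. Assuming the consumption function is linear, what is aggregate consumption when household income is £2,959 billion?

MPC = (5766.89 − 4871.66)/(7703 − 6282) = 895.23/1421 = 0.63
a = 4871.66 − 0.63(6282) = 4871.66 − 3957.66 = 914
C = 914 + 0.63(2959) = 914 + 1864.17 = 2778.17

C = 2778.17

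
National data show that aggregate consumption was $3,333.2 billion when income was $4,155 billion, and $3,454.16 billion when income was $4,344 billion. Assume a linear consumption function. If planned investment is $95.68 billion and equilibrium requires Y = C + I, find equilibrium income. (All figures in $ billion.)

Y = 2138

MPC = (3454.16 − 3333.2)/(4344 − 4155) = 120.96/189 = 0.64
a = 3333.2 − 0.64(4155) = 674
Equilibrium: Y = 674 + 0.64Y + 95.68
0.36Y = 769.68, so Y = 769.68/0.36 = 2138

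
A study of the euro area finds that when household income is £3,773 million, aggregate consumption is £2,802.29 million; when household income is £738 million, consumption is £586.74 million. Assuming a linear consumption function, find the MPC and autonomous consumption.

MPC = 0.73; a = 48

MPC = ΔC/ΔY = (2802.29 − 586.74)/(3773 − 738) = 2215.55/3035 = 0.73
a = C − MPC·Y = 586.74 − 0.73(738) = 586.74 − 538.74 = 48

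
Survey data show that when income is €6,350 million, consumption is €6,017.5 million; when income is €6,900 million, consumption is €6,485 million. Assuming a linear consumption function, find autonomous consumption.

MPC = ΔC/ΔY = (6485 − 6017.5)/(6900 − 6350) = 467.5/550 = 0.85
a = C − MPC·Y = 6017.5 − 0.85(6350) = 6017.5 − 5397.5 = 620

a = 620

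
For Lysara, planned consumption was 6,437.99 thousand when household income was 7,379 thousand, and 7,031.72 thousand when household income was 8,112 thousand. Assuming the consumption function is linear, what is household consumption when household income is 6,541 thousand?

C = 5759.21

MPC = (7031.72 − 6437.99)/(8112 − 7379) = 593.73/733 = 0.81
a = 6437.99 − 0.81(7379) = 6437.99 − 5976.99 = 461
C = 461 + 0.81(6541) = 461 + 5298.21 = 5759.21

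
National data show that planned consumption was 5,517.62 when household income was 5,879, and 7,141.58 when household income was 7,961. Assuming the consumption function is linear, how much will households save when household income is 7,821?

MPC = (7141.58 − 5517.62)/(7961 − 5879) = 1623.96/2082 = 0.78
a = 5517.62 − 0.78(5879) = 5517.62 − 4585.62 = 932
C = 932 + 0.78(7821) = 7032.38
S = 7821 − 7032.38 = 788.62

S = 788.62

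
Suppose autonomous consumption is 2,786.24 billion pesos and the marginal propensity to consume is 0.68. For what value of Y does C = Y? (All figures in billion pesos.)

At break-even, C = Y: 2786.24 + 0.68Y = Y
0.32Y = 2786.24, so Y = 2786.24/0.32 = 8707

Y = 8707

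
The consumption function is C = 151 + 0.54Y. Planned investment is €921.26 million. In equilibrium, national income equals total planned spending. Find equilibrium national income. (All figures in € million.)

Y = C + I = 151 + 0.54Y + 921.26
Y − 0.54Y = 1072.26
0.46Y = 1072.26, so Y = 1072.26/0.46 = 2331

Y = 2331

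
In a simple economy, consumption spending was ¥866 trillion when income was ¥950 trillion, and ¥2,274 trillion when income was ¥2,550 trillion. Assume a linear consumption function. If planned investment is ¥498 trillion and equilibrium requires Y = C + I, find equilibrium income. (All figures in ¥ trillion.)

Y = 4400

MPC = (2274 − 866)/(2550 − 950) = 1408/1600 = 0.88
a = 866 − 0.88(950) = 30
Equilibrium: Y = 30 + 0.88Y + 498
0.12Y = 528, so Y = 528/0.12 = 4400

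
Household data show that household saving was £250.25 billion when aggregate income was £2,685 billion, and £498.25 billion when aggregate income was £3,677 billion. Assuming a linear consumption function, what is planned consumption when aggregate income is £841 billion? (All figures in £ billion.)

MPS = ΔS/ΔY = (498.25 − 250.25)/(3677 − 2685) = 248/992 = 0.25
MPC = 1 − MPS = 0.75
Autonomous saving = 250.25 − 0.25(2685) = -421, so a = 421
C = 421 + 0.75(841) = 421 + 630.75 = 1051.75

C = 1051.75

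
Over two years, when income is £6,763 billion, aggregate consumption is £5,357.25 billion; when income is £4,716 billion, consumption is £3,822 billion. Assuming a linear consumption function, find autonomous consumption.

a = 285

MPC = ΔC/ΔY = (5357.25 − 3822)/(6763 − 4716) = 1535.25/2047 = 0.75
a = C − MPC·Y = 3822 − 0.75(4716) = 3822 − 3537 = 285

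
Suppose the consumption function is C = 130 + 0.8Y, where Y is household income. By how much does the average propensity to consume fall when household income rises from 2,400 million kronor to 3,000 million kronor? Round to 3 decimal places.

At Y = 2400: C = 130 + 0.8(2400) = 2050, APC = 2050/2400 = 0.8542
At Y = 3000: C = 2530, APC = 2530/3000 = 0.8433
Fall in APC = 0.8542 − 0.8433 = 0.0109 ≈ 0.011

ΔAPC = 0.011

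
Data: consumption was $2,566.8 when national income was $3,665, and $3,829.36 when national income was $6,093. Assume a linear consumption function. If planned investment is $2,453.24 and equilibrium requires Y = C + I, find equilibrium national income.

MPC = (3829.36 − 2566.8)/(6093 − 3665) = 1262.56/2428 = 0.52
a = 2566.8 − 0.52(3665) = 661
Equilibrium: Y = 661 + 0.52Y + 2453.24
0.48Y = 3114.24, so Y = 3114.24/0.48 = 6488

Y = 6488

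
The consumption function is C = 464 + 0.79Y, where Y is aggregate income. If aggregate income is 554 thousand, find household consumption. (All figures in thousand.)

C = 464 + 0.79(554) = 464 + 437.66 = 901.66

C = 901.66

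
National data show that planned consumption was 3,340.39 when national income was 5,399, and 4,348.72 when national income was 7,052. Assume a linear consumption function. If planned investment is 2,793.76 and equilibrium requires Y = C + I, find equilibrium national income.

MPC = (4348.72 − 3340.39)/(7052 − 5399) = 1008.33/1653 = 0.61
a = 3340.39 − 0.61(5399) = 47
Equilibrium: Y = 47 + 0.61Y + 2793.76
0.39Y = 2840.76, so Y = 2840.76/0.39 = 7284

Y = 7284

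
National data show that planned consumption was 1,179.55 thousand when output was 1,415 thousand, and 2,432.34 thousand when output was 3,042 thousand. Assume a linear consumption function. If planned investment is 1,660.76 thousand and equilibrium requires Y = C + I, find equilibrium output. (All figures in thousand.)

Y = 7612

MPC = (2432.34 − 1179.55)/(3042 − 1415) = 1252.79/1627 = 0.77
a = 1179.55 − 0.77(1415) = 90
Equilibrium: Y = 90 + 0.77Y + 1660.76
0.23Y = 1750.76, so Y = 1750.76/0.23 = 7612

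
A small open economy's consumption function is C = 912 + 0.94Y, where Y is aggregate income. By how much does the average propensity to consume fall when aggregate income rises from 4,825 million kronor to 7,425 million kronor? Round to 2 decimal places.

ΔAPC = 0.07

At Y = 4825: C = 912 + 0.94(4825) = 5447.5, APC = 5447.5/4825 = 1.129
At Y = 7425: C = 7891.5, APC = 7891.5/7425 = 1.063
Fall in APC = 1.129 − 1.063 = 0.066 ≈ 0.07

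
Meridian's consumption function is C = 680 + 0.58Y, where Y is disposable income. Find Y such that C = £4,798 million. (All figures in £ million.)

680 + 0.58Y = 4798
0.58Y = 4118, so Y = 4118/0.58 = 7100

Y = 7100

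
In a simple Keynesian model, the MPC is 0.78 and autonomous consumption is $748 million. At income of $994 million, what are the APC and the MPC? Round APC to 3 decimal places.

MPC = 0.78 (the slope of the consumption function)
C = 748 + 0.78(994) = 1523.32, so APC = 1523.32/994 = 1.533

APC = 1.533; MPC = 0.78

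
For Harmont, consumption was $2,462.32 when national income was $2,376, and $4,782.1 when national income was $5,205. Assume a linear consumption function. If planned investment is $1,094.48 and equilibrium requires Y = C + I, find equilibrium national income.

Y = 8936

MPC = (4782.1 − 2462.32)/(5205 − 2376) = 2319.78/2829 = 0.82
a = 2462.32 − 0.82(2376) = 514
Equilibrium: Y = 514 + 0.82Y + 1094.48
0.18Y = 1608.48, so Y = 1608.48/0.18 = 8936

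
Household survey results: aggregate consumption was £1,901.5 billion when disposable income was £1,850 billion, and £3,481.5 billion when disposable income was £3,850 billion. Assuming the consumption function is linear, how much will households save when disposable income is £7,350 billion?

S = 1103.5

MPC = (3481.5 − 1901.5)/(3850 − 1850) = 1580/2000 = 0.79
a = 1901.5 − 0.79(1850) = 1901.5 − 1461.5 = 440
C = 440 + 0.79(7350) = 6246.5
S = 7350 − 6246.5 = 1103.5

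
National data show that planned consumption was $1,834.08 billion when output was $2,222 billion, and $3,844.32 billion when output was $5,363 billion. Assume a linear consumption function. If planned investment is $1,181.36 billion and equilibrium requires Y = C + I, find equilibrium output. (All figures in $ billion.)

MPC = (3844.32 − 1834.08)/(5363 − 2222) = 2010.24/3141 = 0.64
a = 1834.08 − 0.64(2222) = 412
Equilibrium: Y = 412 + 0.64Y + 1181.36
0.36Y = 1593.36, so Y = 1593.36/0.36 = 4426

Y = 4426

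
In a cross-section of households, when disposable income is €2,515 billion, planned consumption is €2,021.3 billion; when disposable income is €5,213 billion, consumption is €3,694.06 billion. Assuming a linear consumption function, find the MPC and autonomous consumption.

MPC = ΔC/ΔY = (3694.06 − 2021.3)/(5213 − 2515) = 1672.76/2698 = 0.62
a = C − MPC·Y = 2021.3 − 0.62(2515) = 2021.3 − 1559.3 = 462

MPC = 0.62; a = 462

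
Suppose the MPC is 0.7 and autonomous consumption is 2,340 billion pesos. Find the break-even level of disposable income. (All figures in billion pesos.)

At break-even, C = Y: 2340 + 0.7Y = Y
0.3Y = 2340, so Y = 2340/0.3 = 7800

Y = 7800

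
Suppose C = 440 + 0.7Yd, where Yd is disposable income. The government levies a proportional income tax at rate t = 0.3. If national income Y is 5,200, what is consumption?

C = 2988

Yd = (1 − 0.3)(5200) = 0.7(5200) = 3640
C = 440 + 0.7(3640) = 440 + 2548 = 2988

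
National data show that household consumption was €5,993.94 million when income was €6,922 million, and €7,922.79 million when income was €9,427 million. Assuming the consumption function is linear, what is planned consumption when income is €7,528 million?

MPC = (7922.79 − 5993.94)/(9427 − 6922) = 1928.85/2505 = 0.77
a = 5993.94 − 0.77(6922) = 5993.94 − 5329.94 = 664
C = 664 + 0.77(7528) = 664 + 5796.56 = 6460.56

C = 6460.56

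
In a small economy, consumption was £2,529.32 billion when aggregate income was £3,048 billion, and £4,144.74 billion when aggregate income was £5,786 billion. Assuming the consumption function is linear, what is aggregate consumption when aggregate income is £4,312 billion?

C = 3275.08

MPC = (4144.74 − 2529.32)/(5786 − 3048) = 1615.42/2738 = 0.59
a = 2529.32 − 0.59(3048) = 2529.32 − 1798.32 = 731
C = 731 + 0.59(4312) = 731 + 2544.08 = 3275.08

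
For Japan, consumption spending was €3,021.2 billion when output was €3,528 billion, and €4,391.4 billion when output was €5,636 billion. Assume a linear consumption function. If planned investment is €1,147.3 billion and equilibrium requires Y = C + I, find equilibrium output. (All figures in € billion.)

Y = 5358

MPC = (4391.4 − 3021.2)/(5636 − 3528) = 1370.2/2108 = 0.65
a = 3021.2 − 0.65(3528) = 728
Equilibrium: Y = 728 + 0.65Y + 1147.3
0.35Y = 1875.3, so Y = 1875.3/0.35 = 5358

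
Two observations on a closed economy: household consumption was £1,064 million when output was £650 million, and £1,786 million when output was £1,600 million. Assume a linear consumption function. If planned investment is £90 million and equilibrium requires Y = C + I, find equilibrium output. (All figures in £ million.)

Y = 2750

MPC = (1786 − 1064)/(1600 − 650) = 722/950 = 0.76
a = 1064 − 0.76(650) = 570
Equilibrium: Y = 570 + 0.76Y + 90
0.24Y = 660, so Y = 660/0.24 = 2750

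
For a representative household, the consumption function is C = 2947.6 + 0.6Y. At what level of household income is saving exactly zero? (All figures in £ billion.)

Y = 7369

At break-even, C = Y: 2947.6 + 0.6Y = Y
0.4Y = 2947.6, so Y = 2947.6/0.4 = 7369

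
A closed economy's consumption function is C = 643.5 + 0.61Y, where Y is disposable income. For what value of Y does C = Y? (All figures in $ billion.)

Y = 1650

At break-even, C = Y: 643.5 + 0.61Y = Y
0.39Y = 643.5, so Y = 643.5/0.39 = 1650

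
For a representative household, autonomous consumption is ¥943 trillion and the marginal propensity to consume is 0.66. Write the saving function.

S = -943 + 0.34Y

S = Y − C = Y − (943 + 0.66Y) = -943 + (1 − 0.66)Y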